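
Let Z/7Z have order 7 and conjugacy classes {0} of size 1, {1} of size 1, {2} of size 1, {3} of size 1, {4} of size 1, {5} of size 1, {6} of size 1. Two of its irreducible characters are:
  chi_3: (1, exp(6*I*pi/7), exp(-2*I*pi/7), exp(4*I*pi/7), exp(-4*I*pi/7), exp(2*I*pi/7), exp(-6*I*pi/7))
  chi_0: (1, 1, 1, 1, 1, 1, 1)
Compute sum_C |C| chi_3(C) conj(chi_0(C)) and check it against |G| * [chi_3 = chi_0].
Sum = 0; so <chi_3, chi_0> = 0 (distinct irreducibles are orthogonal).

Details: Compute term by term over conjugacy classes (|C| * chi_3(C) * conj(chi_0(C))):
  1*(1)*conj(1) + 1*(exp(6*I*pi/7))*conj(1) + 1*(exp(-2*I*pi/7))*conj(1) + 1*(exp(4*I*pi/7))*conj(1) + 1*(exp(-4*I*pi/7))*conj(1) + 1*(exp(2*I*pi/7))*conj(1) + 1*(exp(-6*I*pi/7))*conj(1)
  = (1) + (exp(6*I*pi/7)) + (exp(-2*I*pi/7)) + (exp(4*I*pi/7)) + (exp(-4*I*pi/7)) + (exp(2*I*pi/7)) + (exp(-6*I*pi/7))
  = 0.
(Exp terms are combined using exp(i*s)*conj(exp(i*t)) = exp(i*(s-t)), and sums of them are collapsed using the identity that for every m > 1 the m distinct m-th roots of unity sum to 0, e.g. 1 + exp(2*I*pi/3) + exp(-2*I*pi/3) = 0.)
Dividing by |G| = 7 gives 0/7 = 0, matching the row-orthogonality relation <chi_3, chi_0> = [chi_3 = chi_0].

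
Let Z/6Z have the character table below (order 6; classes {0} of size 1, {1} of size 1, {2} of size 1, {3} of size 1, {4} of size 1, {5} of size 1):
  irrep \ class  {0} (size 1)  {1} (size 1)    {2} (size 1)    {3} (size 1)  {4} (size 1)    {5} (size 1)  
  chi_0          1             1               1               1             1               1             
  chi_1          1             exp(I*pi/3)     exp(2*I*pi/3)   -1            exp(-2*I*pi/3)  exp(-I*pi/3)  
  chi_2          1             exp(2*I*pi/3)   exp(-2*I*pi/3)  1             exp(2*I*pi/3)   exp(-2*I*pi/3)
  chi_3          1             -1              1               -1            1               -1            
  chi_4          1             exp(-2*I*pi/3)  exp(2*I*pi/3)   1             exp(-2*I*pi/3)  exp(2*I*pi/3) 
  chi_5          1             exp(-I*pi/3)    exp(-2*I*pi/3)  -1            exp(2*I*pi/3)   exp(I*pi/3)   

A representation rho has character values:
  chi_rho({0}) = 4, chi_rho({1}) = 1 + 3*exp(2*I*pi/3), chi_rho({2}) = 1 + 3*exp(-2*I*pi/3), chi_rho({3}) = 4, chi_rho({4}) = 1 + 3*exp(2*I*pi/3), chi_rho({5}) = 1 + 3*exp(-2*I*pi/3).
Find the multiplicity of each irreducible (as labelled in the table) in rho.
Multiplicities: chi_0: 1, chi_1: 0, chi_2: 3, chi_3: 0, chi_4: 0, chi_5: 0.

Reasoning: Use <chi_rho, chi> = (1/|G|) sum_C |C| * chi_rho(C) * conj(chi(C)) with |G| = 6 for each irreducible chi in the table:
  <chi_rho, chi_0> = (1/6)[1*(4)*conj(1) + 1*(1 + 3*exp(2*I*pi/3))*conj(1) + 1*(1 + 3*exp(-2*I*pi/3))*conj(1) + 1*(4)*conj(1) + 1*(1 + 3*exp(2*I*pi/3))*conj(1) + 1*(1 + 3*exp(-2*I*pi/3))*conj(1)]
      = (1/6)[(4) + (1 + 3*exp(2*I*pi/3)) + (1 + 3*exp(-2*I*pi/3)) + (4) + (1 + 3*exp(2*I*pi/3)) + (1 + 3*exp(-2*I*pi/3))] = 6/6 = 1
  <chi_rho, chi_1> = (1/6)[1*(4)*conj(1) + 1*(1 + 3*exp(2*I*pi/3))*conj(exp(I*pi/3)) + 1*(1 + 3*exp(-2*I*pi/3))*conj(exp(2*I*pi/3)) + 1*(4)*conj(-1) + 1*(1 + 3*exp(2*I*pi/3))*conj(exp(-2*I*pi/3)) + 1*(1 + 3*exp(-2*I*pi/3))*conj(exp(-I*pi/3))]
      = (1/6)[(4) + (exp(-I*pi/3) + 3*exp(I*pi/3)) + (exp(-2*I*pi/3) + 3*exp(2*I*pi/3)) + (-4) + (3*exp(-2*I*pi/3) + exp(2*I*pi/3)) + (3*exp(-I*pi/3) + exp(I*pi/3))] = 0/6 = 0
  <chi_rho, chi_2> = (1/6)[1*(4)*conj(1) + 1*(1 + 3*exp(2*I*pi/3))*conj(exp(2*I*pi/3)) + 1*(1 + 3*exp(-2*I*pi/3))*conj(exp(-2*I*pi/3)) + 1*(4)*conj(1) + 1*(1 + 3*exp(2*I*pi/3))*conj(exp(2*I*pi/3)) + 1*(1 + 3*exp(-2*I*pi/3))*conj(exp(-2*I*pi/3))]
      = (1/6)[(4) + (3 + exp(-2*I*pi/3)) + (3 + exp(2*I*pi/3)) + (4) + (3 + exp(-2*I*pi/3)) + (3 + exp(2*I*pi/3))] = 18/6 = 3
  <chi_rho, chi_3> = (1/6)[1*(4)*conj(1) + 1*(1 + 3*exp(2*I*pi/3))*conj(-1) + 1*(1 + 3*exp(-2*I*pi/3))*conj(1) + 1*(4)*conj(-1) + 1*(1 + 3*exp(2*I*pi/3))*conj(1) + 1*(1 + 3*exp(-2*I*pi/3))*conj(-1)]
      = (1/6)[(4) + (-1 - 3*exp(2*I*pi/3)) + (1 + 3*exp(-2*I*pi/3)) + (-4) + (1 + 3*exp(2*I*pi/3)) + (-1 - 3*exp(-2*I*pi/3))] = 0/6 = 0
  <chi_rho, chi_4> = (1/6)[1*(4)*conj(1) + 1*(1 + 3*exp(2*I*pi/3))*conj(exp(-2*I*pi/3)) + 1*(1 + 3*exp(-2*I*pi/3))*conj(exp(2*I*pi/3)) + 1*(4)*conj(1) + 1*(1 + 3*exp(2*I*pi/3))*conj(exp(-2*I*pi/3)) + 1*(1 + 3*exp(-2*I*pi/3))*conj(exp(2*I*pi/3))]
      = (1/6)[(4) + (3*exp(-2*I*pi/3) + exp(2*I*pi/3)) + (exp(-2*I*pi/3) + 3*exp(2*I*pi/3)) + (4) + (3*exp(-2*I*pi/3) + exp(2*I*pi/3)) + (exp(-2*I*pi/3) + 3*exp(2*I*pi/3))] = 0/6 = 0
  <chi_rho, chi_5> = (1/6)[1*(4)*conj(1) + 1*(1 + 3*exp(2*I*pi/3))*conj(exp(-I*pi/3)) + 1*(1 + 3*exp(-2*I*pi/3))*conj(exp(-2*I*pi/3)) + 1*(4)*conj(-1) + 1*(1 + 3*exp(2*I*pi/3))*conj(exp(2*I*pi/3)) + 1*(1 + 3*exp(-2*I*pi/3))*conj(exp(I*pi/3))]
      = (1/6)[(4) + (-3 + exp(I*pi/3)) + (3 + exp(2*I*pi/3)) + (-4) + (3 + exp(-2*I*pi/3)) + (-3 + exp(-I*pi/3))] = 0/6 = 0
(Exp terms are combined using exp(i*s)*conj(exp(i*t)) = exp(i*(s-t)), and sums of them are collapsed using the identity that for every m > 1 the m distinct m-th roots of unity sum to 0, e.g. 1 + exp(2*I*pi/3) + exp(-2*I*pi/3) = 0.)
Dimension check: dim(rho) = sum (mult * dim) = 1*1 + 0*1 + 3*1 + 0*1 + 0*1 + 0*1 = 4 = chi_rho(e) = 4.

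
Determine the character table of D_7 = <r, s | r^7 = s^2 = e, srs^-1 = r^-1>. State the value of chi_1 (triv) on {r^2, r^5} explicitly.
Conjugacy classes: {e} of size 1, {r^1, r^6} of size 2, {r^2, r^5} of size 2, {r^3, r^4} of size 2, {s, sr, ..., sr^6} of size 7.
Character table:
  irrep \ class              {e} (size 1)  {r^1, r^6} (size 2)  {r^2, r^5} (size 2)  {r^3, r^4} (size 2)  {s, sr, ..., sr^6} (size 7)
  chi_1 (triv)               1             1                    1                    1                    1                          
  chi_2 (sign: r->1, s->-1)  1             1                    1                    1                    -1                         
  chi_3 (2d, j=1)            2             2*cos(2*pi/7)        -2*cos(3*pi/7)       -2*cos(pi/7)         0                          
  chi_4 (2d, j=2)            2             -2*cos(3*pi/7)       -2*cos(pi/7)         2*cos(2*pi/7)        0                          
  chi_5 (2d, j=3)            2             -2*cos(pi/7)         2*cos(2*pi/7)        -2*cos(3*pi/7)       0                          

Spot check: chi_1 (triv) on {r^2, r^5} = 1.

Details: D_7 has order 2*7 = 14 with 5 conjugacy classes, hence 5 irreducibles. Sum of squared dims 1 + 1 + 4 + 4 + 4 = 14 = |G|. Linear characters come from the abelianisation; the 2-dimensional irreps have character r^k -> 2*cos(2*pi*j*k/7), reflections -> 0.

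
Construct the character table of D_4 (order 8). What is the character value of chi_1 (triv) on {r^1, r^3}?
Conjugacy classes: {e} of size 1, {r^2} of size 1, {r^1, r^3} of size 2, {s, sr^2, ...} of size 2, {sr, sr^3, ...} of size 2.
Character table:
  irrep \ class              {e} (size 1)  {r^2} (size 1)  {r^1, r^3} (size 2)  {s, sr^2, ...} (size 2)  {sr, sr^3, ...} (size 2)
  chi_1 (triv)               1             1               1                    1                        1                       
  chi_2 (sign: r->1, s->-1)  1             1               1                    -1                       -1                      
  chi_3 (r->-1, s->1)        1             1               -1                   1                        -1                      
  chi_4 (r->-1, s->-1)       1             1               -1                   -1                       1                       
  chi_5 (2d, j=1)            2             -2              0                    0                        0                       

Spot check: chi_1 (triv) on {r^1, r^3} = 1.

Proof sketch: D_4 has order 2*4 = 8 with 5 conjugacy classes, hence 5 irreducibles. Sum of squared dims 1 + 1 + 1 + 1 + 4 = 8 = |G|. Linear characters come from the abelianisation; the 2-dimensional irreps have character r^k -> 2*cos(2*pi*j*k/4), reflections -> 0.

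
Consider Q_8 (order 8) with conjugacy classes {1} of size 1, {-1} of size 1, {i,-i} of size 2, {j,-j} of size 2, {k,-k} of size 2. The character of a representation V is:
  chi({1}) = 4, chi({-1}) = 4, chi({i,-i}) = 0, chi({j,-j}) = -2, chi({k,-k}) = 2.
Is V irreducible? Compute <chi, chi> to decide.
Not irreducible (reducible): <chi, chi> = 6 > 1.

Justification: <chi, chi> = (1/|G|) sum_C |C| * |chi(C)|^2 = (1/8)[1*|4|^2 + 1*|4|^2 + 2*|0|^2 + 2*|-2|^2 + 2*|2|^2]
  = (1/8)[(16) + (16) + (0) + (8) + (8)] = 48/8 = 6.
A character is irreducible iff <chi, chi> = 1, so this representation is reducible.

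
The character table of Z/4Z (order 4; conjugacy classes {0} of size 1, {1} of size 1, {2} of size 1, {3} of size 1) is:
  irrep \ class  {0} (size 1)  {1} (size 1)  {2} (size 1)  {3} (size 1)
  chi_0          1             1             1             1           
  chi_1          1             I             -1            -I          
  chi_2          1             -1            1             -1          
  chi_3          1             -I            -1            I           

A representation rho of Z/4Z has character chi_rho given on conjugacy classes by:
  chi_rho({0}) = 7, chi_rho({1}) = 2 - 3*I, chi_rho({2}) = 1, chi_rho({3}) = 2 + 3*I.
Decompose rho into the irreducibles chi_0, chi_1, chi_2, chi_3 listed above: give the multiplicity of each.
Multiplicities: chi_0: 3, chi_1: 0, chi_2: 1, chi_3: 3.

Solution. Use <chi_rho, chi> = (1/|G|) sum_C |C| * chi_rho(C) * conj(chi(C)) with |G| = 4 for each irreducible chi in the table:
  <chi_rho, chi_0> = (1/4)[1*(7)*conj(1) + 1*(2 - 3*I)*conj(1) + 1*(1)*conj(1) + 1*(2 + 3*I)*conj(1)]
      = (1/4)[(7) + (2 - 3*I) + (1) + (2 + 3*I)] = 12/4 = 3
  <chi_rho, chi_1> = (1/4)[1*(7)*conj(1) + 1*(2 - 3*I)*conj(I) + 1*(1)*conj(-1) + 1*(2 + 3*I)*conj(-I)]
      = (1/4)[(7) + (-3 - 2*I) + (-1) + (-3 + 2*I)] = 0/4 = 0
  <chi_rho, chi_2> = (1/4)[1*(7)*conj(1) + 1*(2 - 3*I)*conj(-1) + 1*(1)*conj(1) + 1*(2 + 3*I)*conj(-1)]
      = (1/4)[(7) + (-2 + 3*I) + (1) + (-2 - 3*I)] = 4/4 = 1
  <chi_rho, chi_3> = (1/4)[1*(7)*conj(1) + 1*(2 - 3*I)*conj(-I) + 1*(1)*conj(-1) + 1*(2 + 3*I)*conj(I)]
      = (1/4)[(7) + (3 + 2*I) + (-1) + (3 - 2*I)] = 12/4 = 3
(Exp terms are combined using exp(i*s)*conj(exp(i*t)) = exp(i*(s-t)), and sums of them are collapsed using the identity that for every m > 1 the m distinct m-th roots of unity sum to 0, e.g. 1 + exp(2*I*pi/3) + exp(-2*I*pi/3) = 0.)
Dimension check: dim(rho) = sum (mult * dim) = 3*1 + 0*1 + 1*1 + 3*1 = 7 = chi_rho(e) = 7.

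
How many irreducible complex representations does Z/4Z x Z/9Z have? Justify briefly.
36

Derivation: The number of irreducible complex representations of a finite group equals its number of conjugacy classes. Z/4Z x Z/9Z is abelian of order 36, so every element is its own conjugacy class: 36 classes, so Z/4Z x Z/9Z (order 36) has exactly 36 irreducible complex representations.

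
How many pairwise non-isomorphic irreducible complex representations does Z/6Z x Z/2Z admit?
12

Solution. The number of irreducible complex representations of a finite group equals its number of conjugacy classes. Z/6Z x Z/2Z is abelian of order 12, so every element is its own conjugacy class: 12 classes, so Z/6Z x Z/2Z (order 12) has exactly 12 irreducible complex representations.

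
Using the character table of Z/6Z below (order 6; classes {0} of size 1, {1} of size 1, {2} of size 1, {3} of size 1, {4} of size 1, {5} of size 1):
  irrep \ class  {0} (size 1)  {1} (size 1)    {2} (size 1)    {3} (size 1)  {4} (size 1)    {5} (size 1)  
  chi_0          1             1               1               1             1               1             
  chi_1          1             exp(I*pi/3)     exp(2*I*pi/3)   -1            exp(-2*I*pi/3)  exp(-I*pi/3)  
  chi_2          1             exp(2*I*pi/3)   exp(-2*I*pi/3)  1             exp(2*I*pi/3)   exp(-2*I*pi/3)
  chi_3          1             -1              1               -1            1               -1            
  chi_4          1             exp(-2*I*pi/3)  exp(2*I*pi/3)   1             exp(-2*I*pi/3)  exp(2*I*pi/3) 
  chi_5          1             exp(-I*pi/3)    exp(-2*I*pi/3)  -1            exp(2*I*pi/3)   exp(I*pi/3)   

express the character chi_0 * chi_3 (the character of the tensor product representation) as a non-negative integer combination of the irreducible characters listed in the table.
chi_0 tensor chi_3 = chi_3 (all other irreducibles have multiplicity 0).

Justification: The character of a tensor product is the pointwise product (chi_0 * chi_3)(C) = chi_0(C) * chi_3(C):
  {0}: (1)*(1), {1}: (1)*(-1), {2}: (1)*(1), {3}: (1)*(-1), {4}: (1)*(1), {5}: (1)*(-1)
so (chi_0 * chi_3) takes values
  {0} -> 1, {1} -> -1, {2} -> 1, {3} -> -1, {4} -> 1, {5} -> -1.
Now take the inner product of this character with each irreducible chi from the table, <chi_0*chi_3, chi> = (1/6) sum_C |C| (chi_0*chi_3)(C) conj(chi(C)):
  <chi_0*chi_3, chi_0> = (1/6)[1*(1)*conj(1) + 1*(-1)*conj(1) + 1*(1)*conj(1) + 1*(-1)*conj(1) + 1*(1)*conj(1) + 1*(-1)*conj(1)]
      = (1/6)[(1) + (-1) + (1) + (-1) + (1) + (-1)] = 0/6 = 0
  <chi_0*chi_3, chi_1> = (1/6)[1*(1)*conj(1) + 1*(-1)*conj(exp(I*pi/3)) + 1*(1)*conj(exp(2*I*pi/3)) + 1*(-1)*conj(-1) + 1*(1)*conj(exp(-2*I*pi/3)) + 1*(-1)*conj(exp(-I*pi/3))]
      = (1/6)[(1) + (-exp(-I*pi/3)) + (exp(-2*I*pi/3)) + (1) + (exp(2*I*pi/3)) + (-exp(I*pi/3))] = 0/6 = 0
  <chi_0*chi_3, chi_2> = (1/6)[1*(1)*conj(1) + 1*(-1)*conj(exp(2*I*pi/3)) + 1*(1)*conj(exp(-2*I*pi/3)) + 1*(-1)*conj(1) + 1*(1)*conj(exp(2*I*pi/3)) + 1*(-1)*conj(exp(-2*I*pi/3))]
      = (1/6)[(1) + (-exp(-2*I*pi/3)) + (exp(2*I*pi/3)) + (-1) + (exp(-2*I*pi/3)) + (-exp(2*I*pi/3))] = 0/6 = 0
  <chi_0*chi_3, chi_3> = (1/6)[1*(1)*conj(1) + 1*(-1)*conj(-1) + 1*(1)*conj(1) + 1*(-1)*conj(-1) + 1*(1)*conj(1) + 1*(-1)*conj(-1)]
      = (1/6)[(1) + (1) + (1) + (1) + (1) + (1)] = 6/6 = 1
  <chi_0*chi_3, chi_4> = (1/6)[1*(1)*conj(1) + 1*(-1)*conj(exp(-2*I*pi/3)) + 1*(1)*conj(exp(2*I*pi/3)) + 1*(-1)*conj(1) + 1*(1)*conj(exp(-2*I*pi/3)) + 1*(-1)*conj(exp(2*I*pi/3))]
      = (1/6)[(1) + (-exp(2*I*pi/3)) + (exp(-2*I*pi/3)) + (-1) + (exp(2*I*pi/3)) + (-exp(-2*I*pi/3))] = 0/6 = 0
  <chi_0*chi_3, chi_5> = (1/6)[1*(1)*conj(1) + 1*(-1)*conj(exp(-I*pi/3)) + 1*(1)*conj(exp(-2*I*pi/3)) + 1*(-1)*conj(-1) + 1*(1)*conj(exp(2*I*pi/3)) + 1*(-1)*conj(exp(I*pi/3))]
      = (1/6)[(1) + (-exp(I*pi/3)) + (exp(2*I*pi/3)) + (1) + (exp(-2*I*pi/3)) + (-exp(-I*pi/3))] = 0/6 = 0
(Exp terms are combined using exp(i*s)*conj(exp(i*t)) = exp(i*(s-t)), and sums of them are collapsed using the identity that for every m > 1 the m distinct m-th roots of unity sum to 0, e.g. 1 + exp(2*I*pi/3) + exp(-2*I*pi/3) = 0.)
Hence the multiplicities are chi_3: 1. Dimension check: dim(chi_0)*dim(chi_3) = 1*1 = 1 and sum (mult * dim) = 1*1 = 1.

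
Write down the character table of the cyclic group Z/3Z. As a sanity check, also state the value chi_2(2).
Character table of Z/3Z (irreps indexed chi_0,...,chi_2 with chi_k(m) = zeta_3^(k*m), zeta_3 = exp(2*pi*i/3)):
  irrep \ class  {0} (size 1)  {1} (size 1)    {2} (size 1)  
  chi_0          1             1               1             
  chi_1          1             exp(2*I*pi/3)   exp(-2*I*pi/3)
  chi_2          1             exp(-2*I*pi/3)  exp(2*I*pi/3) 

Spot check: chi_2(2) = zeta_3^(2*2) = zeta_3^4 = exp(2*I*pi/3).

Explanation: Z/3Z is abelian, so all 3 irreducible complex representations are 1-dimensional. They are given by chi_k(m) = zeta_3^(k*m) for k = 0,...,2. Row orthogonality: sum_m chi_k(m) conj(chi_l(m)) = 3 * [k = l].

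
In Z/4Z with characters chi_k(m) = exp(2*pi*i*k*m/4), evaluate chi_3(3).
chi_3(3) = zeta_4^9 = I

Proof sketch: chi_3(3) = zeta_4^(3*3) = zeta_4^9. Since zeta_4^4 = 1, this equals zeta_4^1 = exp(2*pi*i*1/4) = I.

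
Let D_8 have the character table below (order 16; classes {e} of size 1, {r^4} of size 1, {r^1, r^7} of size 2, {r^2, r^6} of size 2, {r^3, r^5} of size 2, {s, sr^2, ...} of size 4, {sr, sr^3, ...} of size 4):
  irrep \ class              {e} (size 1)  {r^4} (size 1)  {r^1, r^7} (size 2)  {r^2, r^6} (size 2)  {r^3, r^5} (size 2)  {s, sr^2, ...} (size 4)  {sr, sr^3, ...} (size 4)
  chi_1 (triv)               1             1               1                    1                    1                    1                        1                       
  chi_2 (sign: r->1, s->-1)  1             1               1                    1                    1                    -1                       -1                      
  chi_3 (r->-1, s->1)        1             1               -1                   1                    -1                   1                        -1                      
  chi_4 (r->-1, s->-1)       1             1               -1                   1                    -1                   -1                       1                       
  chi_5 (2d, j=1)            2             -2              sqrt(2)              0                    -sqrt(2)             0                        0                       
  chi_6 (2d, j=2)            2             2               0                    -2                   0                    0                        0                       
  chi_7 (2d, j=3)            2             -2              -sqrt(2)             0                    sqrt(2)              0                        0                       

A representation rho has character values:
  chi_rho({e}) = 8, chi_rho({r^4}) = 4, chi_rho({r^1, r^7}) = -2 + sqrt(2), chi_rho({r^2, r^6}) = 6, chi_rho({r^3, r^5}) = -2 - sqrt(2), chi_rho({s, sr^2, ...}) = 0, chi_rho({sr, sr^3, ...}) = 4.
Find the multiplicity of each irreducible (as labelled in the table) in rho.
Multiplicities: chi_1: 2, chi_2: 0, chi_3: 1, chi_4: 3, chi_5: 1, chi_6: 0, chi_7: 0.

Justification: Use <chi_rho, chi> = (1/|G|) sum_C |C| * chi_rho(C) * conj(chi(C)) with |G| = 16 for each irreducible chi in the table:
  <chi_rho, chi_1> = (1/16)[1*(8)*conj(1) + 1*(4)*conj(1) + 2*(-2 + sqrt(2))*conj(1) + 2*(6)*conj(1) + 2*(-2 - sqrt(2))*conj(1) + 4*(0)*conj(1) + 4*(4)*conj(1)]
      = (1/16)[(8) + (4) + (-4 + 2*sqrt(2)) + (12) + (-4 - 2*sqrt(2)) + (0) + (16)] = 32/16 = 2
  <chi_rho, chi_2> = (1/16)[1*(8)*conj(1) + 1*(4)*conj(1) + 2*(-2 + sqrt(2))*conj(1) + 2*(6)*conj(1) + 2*(-2 - sqrt(2))*conj(1) + 4*(0)*conj(-1) + 4*(4)*conj(-1)]
      = (1/16)[(8) + (4) + (-4 + 2*sqrt(2)) + (12) + (-4 - 2*sqrt(2)) + (0) + (-16)] = 0/16 = 0
  <chi_rho, chi_3> = (1/16)[1*(8)*conj(1) + 1*(4)*conj(1) + 2*(-2 + sqrt(2))*conj(-1) + 2*(6)*conj(1) + 2*(-2 - sqrt(2))*conj(-1) + 4*(0)*conj(1) + 4*(4)*conj(-1)]
      = (1/16)[(8) + (4) + (4 - 2*sqrt(2)) + (12) + (2*sqrt(2) + 4) + (0) + (-16)] = 16/16 = 1
  <chi_rho, chi_4> = (1/16)[1*(8)*conj(1) + 1*(4)*conj(1) + 2*(-2 + sqrt(2))*conj(-1) + 2*(6)*conj(1) + 2*(-2 - sqrt(2))*conj(-1) + 4*(0)*conj(-1) + 4*(4)*conj(1)]
      = (1/16)[(8) + (4) + (4 - 2*sqrt(2)) + (12) + (2*sqrt(2) + 4) + (0) + (16)] = 48/16 = 3
  <chi_rho, chi_5> = (1/16)[1*(8)*conj(2) + 1*(4)*conj(-2) + 2*(-2 + sqrt(2))*conj(sqrt(2)) + 2*(6)*conj(0) + 2*(-2 - sqrt(2))*conj(-sqrt(2)) + 4*(0)*conj(0) + 4*(4)*conj(0)]
      = (1/16)[(16) + (-8) + (4 - 4*sqrt(2)) + (0) + (4 + 4*sqrt(2)) + (0) + (0)] = 16/16 = 1
  <chi_rho, chi_6> = (1/16)[1*(8)*conj(2) + 1*(4)*conj(2) + 2*(-2 + sqrt(2))*conj(0) + 2*(6)*conj(-2) + 2*(-2 - sqrt(2))*conj(0) + 4*(0)*conj(0) + 4*(4)*conj(0)]
      = (1/16)[(16) + (8) + (0) + (-24) + (0) + (0) + (0)] = 0/16 = 0
  <chi_rho, chi_7> = (1/16)[1*(8)*conj(2) + 1*(4)*conj(-2) + 2*(-2 + sqrt(2))*conj(-sqrt(2)) + 2*(6)*conj(0) + 2*(-2 - sqrt(2))*conj(sqrt(2)) + 4*(0)*conj(0) + 4*(4)*conj(0)]
      = (1/16)[(16) + (-8) + (-4 + 4*sqrt(2)) + (0) + (-4*sqrt(2) - 4) + (0) + (0)] = 0/16 = 0
Dimension check: dim(rho) = sum (mult * dim) = 2*1 + 0*1 + 1*1 + 3*1 + 1*2 + 0*2 + 0*2 = 8 = chi_rho(e) = 8.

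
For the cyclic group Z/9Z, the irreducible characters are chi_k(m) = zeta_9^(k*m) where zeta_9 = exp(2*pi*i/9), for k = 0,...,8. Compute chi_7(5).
chi_7(5) = zeta_9^35 = exp(-2*I*pi/9)

Working: chi_7(5) = zeta_9^(7*5) = zeta_9^35. Since zeta_9^9 = 1, this equals zeta_9^8 = exp(2*pi*i*8/9) = exp(-2*I*pi/9).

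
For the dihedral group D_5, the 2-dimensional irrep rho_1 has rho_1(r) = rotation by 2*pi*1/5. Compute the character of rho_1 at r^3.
chi_{rho_1}(r^3) = 2*cos(2*pi*1*3/5) = -sqrt(5)/2 - 1/2

Justification: rho_1(r^3) is rotation by angle 2*pi*1*3/5, whose trace is 2*cos(2*pi*1*3/5) = -sqrt(5)/2 - 1/2.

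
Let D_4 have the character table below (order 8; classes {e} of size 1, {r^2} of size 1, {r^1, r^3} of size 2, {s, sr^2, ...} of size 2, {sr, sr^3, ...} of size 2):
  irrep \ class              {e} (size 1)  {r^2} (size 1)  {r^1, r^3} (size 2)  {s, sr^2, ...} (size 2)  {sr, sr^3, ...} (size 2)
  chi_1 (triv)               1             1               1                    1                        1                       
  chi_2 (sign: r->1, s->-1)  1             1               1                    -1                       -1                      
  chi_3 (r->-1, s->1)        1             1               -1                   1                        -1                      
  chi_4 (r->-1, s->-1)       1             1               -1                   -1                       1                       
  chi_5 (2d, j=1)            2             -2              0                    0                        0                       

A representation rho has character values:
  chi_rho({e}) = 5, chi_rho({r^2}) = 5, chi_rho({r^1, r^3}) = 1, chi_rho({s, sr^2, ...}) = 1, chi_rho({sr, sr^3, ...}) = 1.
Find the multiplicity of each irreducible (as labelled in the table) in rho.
Multiplicities: chi_1: 2, chi_2: 1, chi_3: 1, chi_4: 1, chi_5: 0.

Solution. Use <chi_rho, chi> = (1/|G|) sum_C |C| * chi_rho(C) * conj(chi(C)) with |G| = 8 for each irreducible chi in the table:
  <chi_rho, chi_1> = (1/8)[1*(5)*conj(1) + 1*(5)*conj(1) + 2*(1)*conj(1) + 2*(1)*conj(1) + 2*(1)*conj(1)]
      = (1/8)[(5) + (5) + (2) + (2) + (2)] = 16/8 = 2
  <chi_rho, chi_2> = (1/8)[1*(5)*conj(1) + 1*(5)*conj(1) + 2*(1)*conj(1) + 2*(1)*conj(-1) + 2*(1)*conj(-1)]
      = (1/8)[(5) + (5) + (2) + (-2) + (-2)] = 8/8 = 1
  <chi_rho, chi_3> = (1/8)[1*(5)*conj(1) + 1*(5)*conj(1) + 2*(1)*conj(-1) + 2*(1)*conj(1) + 2*(1)*conj(-1)]
      = (1/8)[(5) + (5) + (-2) + (2) + (-2)] = 8/8 = 1
  <chi_rho, chi_4> = (1/8)[1*(5)*conj(1) + 1*(5)*conj(1) + 2*(1)*conj(-1) + 2*(1)*conj(-1) + 2*(1)*conj(1)]
      = (1/8)[(5) + (5) + (-2) + (-2) + (2)] = 8/8 = 1
  <chi_rho, chi_5> = (1/8)[1*(5)*conj(2) + 1*(5)*conj(-2) + 2*(1)*conj(0) + 2*(1)*conj(0) + 2*(1)*conj(0)]
      = (1/8)[(10) + (-10) + (0) + (0) + (0)] = 0/8 = 0
Dimension check: dim(rho) = sum (mult * dim) = 2*1 + 1*1 + 1*1 + 1*1 + 0*2 = 5 = chi_rho(e) = 5.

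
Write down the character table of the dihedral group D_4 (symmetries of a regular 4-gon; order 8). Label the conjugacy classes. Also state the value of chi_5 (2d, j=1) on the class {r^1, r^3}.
Conjugacy classes: {e} of size 1, {r^2} of size 1, {r^1, r^3} of size 2, {s, sr^2, ...} of size 2, {sr, sr^3, ...} of size 2.
Character table:
  irrep \ class              {e} (size 1)  {r^2} (size 1)  {r^1, r^3} (size 2)  {s, sr^2, ...} (size 2)  {sr, sr^3, ...} (size 2)
  chi_1 (triv)               1             1               1                    1                        1                       
  chi_2 (sign: r->1, s->-1)  1             1               1                    -1                       -1                      
  chi_3 (r->-1, s->1)        1             1               -1                   1                        -1                      
  chi_4 (r->-1, s->-1)       1             1               -1                   -1                       1                       
  chi_5 (2d, j=1)            2             -2              0                    0                        0                       

Spot check: chi_5 (2d, j=1) on {r^1, r^3} = 0.

Why: D_4 has order 2*4 = 8 with 5 conjugacy classes, hence 5 irreducibles. Sum of squared dims 1 + 1 + 1 + 1 + 4 = 8 = |G|. Linear characters come from the abelianisation; the 2-dimensional irreps have character r^k -> 2*cos(2*pi*j*k/4), reflections -> 0.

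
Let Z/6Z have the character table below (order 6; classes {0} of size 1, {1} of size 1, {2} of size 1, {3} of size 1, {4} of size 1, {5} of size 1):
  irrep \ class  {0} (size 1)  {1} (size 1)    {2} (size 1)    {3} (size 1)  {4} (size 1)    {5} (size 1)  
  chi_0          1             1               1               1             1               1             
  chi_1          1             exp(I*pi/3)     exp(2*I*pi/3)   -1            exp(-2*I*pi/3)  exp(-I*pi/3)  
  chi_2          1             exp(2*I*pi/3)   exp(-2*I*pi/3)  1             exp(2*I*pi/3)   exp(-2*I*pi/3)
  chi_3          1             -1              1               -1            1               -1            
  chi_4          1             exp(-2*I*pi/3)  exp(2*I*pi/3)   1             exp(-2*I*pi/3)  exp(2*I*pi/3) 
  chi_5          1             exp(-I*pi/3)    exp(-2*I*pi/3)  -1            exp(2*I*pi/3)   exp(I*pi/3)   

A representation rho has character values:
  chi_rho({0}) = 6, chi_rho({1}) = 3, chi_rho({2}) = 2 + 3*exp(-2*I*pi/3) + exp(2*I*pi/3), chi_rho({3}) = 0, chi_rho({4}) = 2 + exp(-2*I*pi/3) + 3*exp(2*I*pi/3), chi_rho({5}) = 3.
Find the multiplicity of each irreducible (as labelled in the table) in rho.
Multiplicities: chi_0: 2, chi_1: 1, chi_2: 1, chi_3: 0, chi_4: 0, chi_5: 2.

Explanation: Use <chi_rho, chi> = (1/|G|) sum_C |C| * chi_rho(C) * conj(chi(C)) with |G| = 6 for each irreducible chi in the table:
  <chi_rho, chi_0> = (1/6)[1*(6)*conj(1) + 1*(3)*conj(1) + 1*(2 + 3*exp(-2*I*pi/3) + exp(2*I*pi/3))*conj(1) + 1*(0)*conj(1) + 1*(2 + exp(-2*I*pi/3) + 3*exp(2*I*pi/3))*conj(1) + 1*(3)*conj(1)]
      = (1/6)[(6) + (3) + (2 + 3*exp(-2*I*pi/3) + exp(2*I*pi/3)) + (0) + (2 + exp(-2*I*pi/3) + 3*exp(2*I*pi/3)) + (3)] = 12/6 = 2
  <chi_rho, chi_1> = (1/6)[1*(6)*conj(1) + 1*(3)*conj(exp(I*pi/3)) + 1*(2 + 3*exp(-2*I*pi/3) + exp(2*I*pi/3))*conj(exp(2*I*pi/3)) + 1*(0)*conj(-1) + 1*(2 + exp(-2*I*pi/3) + 3*exp(2*I*pi/3))*conj(exp(-2*I*pi/3)) + 1*(3)*conj(exp(-I*pi/3))]
      = (1/6)[(6) + (1 + 2*exp(-2*I*pi/3) + 2*exp(-I*pi/3) + exp(I*pi/3)) + (1 + 2*exp(-2*I*pi/3) + 3*exp(2*I*pi/3)) + (0) + (1 + 3*exp(-2*I*pi/3) + 2*exp(2*I*pi/3)) + (1 + exp(-I*pi/3) + 2*exp(2*I*pi/3) + 2*exp(I*pi/3))] = 6/6 = 1
  <chi_rho, chi_2> = (1/6)[1*(6)*conj(1) + 1*(3)*conj(exp(2*I*pi/3)) + 1*(2 + 3*exp(-2*I*pi/3) + exp(2*I*pi/3))*conj(exp(-2*I*pi/3)) + 1*(0)*conj(1) + 1*(2 + exp(-2*I*pi/3) + 3*exp(2*I*pi/3))*conj(exp(2*I*pi/3)) + 1*(3)*conj(exp(-2*I*pi/3))]
      = (1/6)[(6) + (-1 + 2*exp(-2*I*pi/3) + exp(-I*pi/3)) + (3 + exp(-2*I*pi/3) + 2*exp(2*I*pi/3)) + (0) + (3 + 2*exp(-2*I*pi/3) + exp(2*I*pi/3)) + (-1 + exp(I*pi/3) + 2*exp(2*I*pi/3))] = 6/6 = 1
  <chi_rho, chi_3> = (1/6)[1*(6)*conj(1) + 1*(3)*conj(-1) + 1*(2 + 3*exp(-2*I*pi/3) + exp(2*I*pi/3))*conj(1) + 1*(0)*conj(-1) + 1*(2 + exp(-2*I*pi/3) + 3*exp(2*I*pi/3))*conj(1) + 1*(3)*conj(-1)]
      = (1/6)[(6) + (-3) + (2 + 3*exp(-2*I*pi/3) + exp(2*I*pi/3)) + (0) + (2 + exp(-2*I*pi/3) + 3*exp(2*I*pi/3)) + (-3)] = 0/6 = 0
  <chi_rho, chi_4> = (1/6)[1*(6)*conj(1) + 1*(3)*conj(exp(-2*I*pi/3)) + 1*(2 + 3*exp(-2*I*pi/3) + exp(2*I*pi/3))*conj(exp(2*I*pi/3)) + 1*(0)*conj(1) + 1*(2 + exp(-2*I*pi/3) + 3*exp(2*I*pi/3))*conj(exp(-2*I*pi/3)) + 1*(3)*conj(exp(2*I*pi/3))]
      = (1/6)[(6) + (-1 + exp(-2*I*pi/3) + 2*exp(2*I*pi/3) + 2*exp(I*pi/3)) + (1 + 2*exp(-2*I*pi/3) + 3*exp(2*I*pi/3)) + (0) + (1 + 3*exp(-2*I*pi/3) + 2*exp(2*I*pi/3)) + (-1 + 2*exp(-2*I*pi/3) + 2*exp(-I*pi/3) + exp(2*I*pi/3))] = 0/6 = 0
  <chi_rho, chi_5> = (1/6)[1*(6)*conj(1) + 1*(3)*conj(exp(-I*pi/3)) + 1*(2 + 3*exp(-2*I*pi/3) + exp(2*I*pi/3))*conj(exp(-2*I*pi/3)) + 1*(0)*conj(-1) + 1*(2 + exp(-2*I*pi/3) + 3*exp(2*I*pi/3))*conj(exp(2*I*pi/3)) + 1*(3)*conj(exp(I*pi/3))]
      = (1/6)[(6) + (1 + exp(2*I*pi/3) + 2*exp(I*pi/3)) + (3 + exp(-2*I*pi/3) + 2*exp(2*I*pi/3)) + (0) + (3 + 2*exp(-2*I*pi/3) + exp(2*I*pi/3)) + (1 + 2*exp(-I*pi/3) + exp(-2*I*pi/3))] = 12/6 = 2
(Exp terms are combined using exp(i*s)*conj(exp(i*t)) = exp(i*(s-t)), and sums of them are collapsed using the identity that for every m > 1 the m distinct m-th roots of unity sum to 0, e.g. 1 + exp(2*I*pi/3) + exp(-2*I*pi/3) = 0.)
Dimension check: dim(rho) = sum (mult * dim) = 2*1 + 1*1 + 1*1 + 0*1 + 0*1 + 2*1 = 6 = chi_rho(e) = 6.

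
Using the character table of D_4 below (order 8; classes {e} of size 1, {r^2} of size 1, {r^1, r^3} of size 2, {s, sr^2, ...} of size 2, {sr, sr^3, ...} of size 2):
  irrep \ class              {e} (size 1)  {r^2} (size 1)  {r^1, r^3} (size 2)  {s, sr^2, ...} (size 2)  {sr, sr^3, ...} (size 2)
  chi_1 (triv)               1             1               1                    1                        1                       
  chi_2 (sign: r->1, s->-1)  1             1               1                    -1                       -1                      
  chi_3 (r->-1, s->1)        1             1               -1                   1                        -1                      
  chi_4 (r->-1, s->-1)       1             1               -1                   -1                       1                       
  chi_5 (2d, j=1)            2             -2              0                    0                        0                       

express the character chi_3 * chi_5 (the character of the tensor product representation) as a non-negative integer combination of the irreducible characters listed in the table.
chi_3 tensor chi_5 = chi_5 (all other irreducibles have multiplicity 0).

Details: The character of a tensor product is the pointwise product (chi_3 * chi_5)(C) = chi_3(C) * chi_5(C):
  {e}: (1)*(2), {r^2}: (1)*(-2), {r^1, r^3}: (-1)*(0), {s, sr^2, ...}: (1)*(0), {sr, sr^3, ...}: (-1)*(0)
so (chi_3 * chi_5) takes values
  {e} -> 2, {r^2} -> -2, {r^1, r^3} -> 0, {s, sr^2, ...} -> 0, {sr, sr^3, ...} -> 0.
Now take the inner product of this character with each irreducible chi from the table, <chi_3*chi_5, chi> = (1/8) sum_C |C| (chi_3*chi_5)(C) conj(chi(C)):
  <chi_3*chi_5, chi_1> = (1/8)[1*(2)*conj(1) + 1*(-2)*conj(1) + 2*(0)*conj(1) + 2*(0)*conj(1) + 2*(0)*conj(1)]
      = (1/8)[(2) + (-2) + (0) + (0) + (0)] = 0/8 = 0
  <chi_3*chi_5, chi_2> = (1/8)[1*(2)*conj(1) + 1*(-2)*conj(1) + 2*(0)*conj(1) + 2*(0)*conj(-1) + 2*(0)*conj(-1)]
      = (1/8)[(2) + (-2) + (0) + (0) + (0)] = 0/8 = 0
  <chi_3*chi_5, chi_3> = (1/8)[1*(2)*conj(1) + 1*(-2)*conj(1) + 2*(0)*conj(-1) + 2*(0)*conj(1) + 2*(0)*conj(-1)]
      = (1/8)[(2) + (-2) + (0) + (0) + (0)] = 0/8 = 0
  <chi_3*chi_5, chi_4> = (1/8)[1*(2)*conj(1) + 1*(-2)*conj(1) + 2*(0)*conj(-1) + 2*(0)*conj(-1) + 2*(0)*conj(1)]
      = (1/8)[(2) + (-2) + (0) + (0) + (0)] = 0/8 = 0
  <chi_3*chi_5, chi_5> = (1/8)[1*(2)*conj(2) + 1*(-2)*conj(-2) + 2*(0)*conj(0) + 2*(0)*conj(0) + 2*(0)*conj(0)]
      = (1/8)[(4) + (4) + (0) + (0) + (0)] = 8/8 = 1
Hence the multiplicities are chi_5: 1. Dimension check: dim(chi_3)*dim(chi_5) = 1*2 = 2 and sum (mult * dim) = 1*2 = 2.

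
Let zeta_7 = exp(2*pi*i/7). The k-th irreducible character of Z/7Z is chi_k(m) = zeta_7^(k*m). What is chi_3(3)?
chi_3(3) = zeta_7^9 = exp(4*I*pi/7)

Proof sketch: chi_3(3) = zeta_7^(3*3) = zeta_7^9. Since zeta_7^7 = 1, this equals zeta_7^2 = exp(2*pi*i*2/7) = exp(4*I*pi/7).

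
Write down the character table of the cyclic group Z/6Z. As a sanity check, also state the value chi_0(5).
Character table of Z/6Z (irreps indexed chi_0,...,chi_5 with chi_k(m) = zeta_6^(k*m), zeta_6 = exp(2*pi*i/6)):
  irrep \ class  {0} (size 1)  {1} (size 1)    {2} (size 1)    {3} (size 1)  {4} (size 1)    {5} (size 1)  
  chi_0          1             1               1               1             1               1             
  chi_1          1             exp(I*pi/3)     exp(2*I*pi/3)   -1            exp(-2*I*pi/3)  exp(-I*pi/3)  
  chi_2          1             exp(2*I*pi/3)   exp(-2*I*pi/3)  1             exp(2*I*pi/3)   exp(-2*I*pi/3)
  chi_3          1             -1              1               -1            1               -1            
  chi_4          1             exp(-2*I*pi/3)  exp(2*I*pi/3)   1             exp(-2*I*pi/3)  exp(2*I*pi/3) 
  chi_5          1             exp(-I*pi/3)    exp(-2*I*pi/3)  -1            exp(2*I*pi/3)   exp(I*pi/3)   

Spot check: chi_0(5) = zeta_6^(0*5) = zeta_6^0 = 1.

Proof sketch: Z/6Z is abelian, so all 6 irreducible complex representations are 1-dimensional. They are given by chi_k(m) = zeta_6^(k*m) for k = 0,...,5. Row orthogonality: sum_m chi_k(m) conj(chi_l(m)) = 6 * [k = l].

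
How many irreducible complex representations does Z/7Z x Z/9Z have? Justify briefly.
63

Solution. The number of irreducible complex representations of a finite group equals its number of conjugacy classes. Z/7Z x Z/9Z is abelian of order 63, so every element is its own conjugacy class: 63 classes, so Z/7Z x Z/9Z (order 63) has exactly 63 irreducible complex representations.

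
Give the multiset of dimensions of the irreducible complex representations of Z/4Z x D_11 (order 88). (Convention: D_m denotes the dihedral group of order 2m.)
Dimensions: 1, 1, 1, 1, 1, 1, 1, 1, 2, 2, 2, 2, 2, 2, 2, 2, 2, 2, 2, 2, 2, 2, 2, 2, 2, 2, 2, 2

Derivation: There are 28 irreducibles (= number of conjugacy classes). Their dimensions d_i satisfy sum d_i^2 = |G| = 88: 1 + 1 + 1 + 1 + 1 + 1 + 1 + 1 + 4 + 4 + 4 + 4 + 4 + 4 + 4 + 4 + 4 + 4 + 4 + 4 + 4 + 4 + 4 + 4 + 4 + 4 + 4 + 4 = 88. (For the product with Z/4Z: each of the 4 1-dim characters of Z/4Z tensors with each irrep of D_11, giving 4 copies of each D_11-dimension.)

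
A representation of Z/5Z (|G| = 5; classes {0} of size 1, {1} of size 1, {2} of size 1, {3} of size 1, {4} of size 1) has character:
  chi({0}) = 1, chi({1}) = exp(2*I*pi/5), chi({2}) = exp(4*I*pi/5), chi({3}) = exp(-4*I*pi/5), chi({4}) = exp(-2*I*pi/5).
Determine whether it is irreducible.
Irreducible: <chi, chi> = 1.

Proof sketch: <chi, chi> = (1/|G|) sum_C |C| * |chi(C)|^2 = (1/5)[1*|1|^2 + 1*|exp(2*I*pi/5)|^2 + 1*|exp(4*I*pi/5)|^2 + 1*|exp(-4*I*pi/5)|^2 + 1*|exp(-2*I*pi/5)|^2]
  = (1/5)[(1) + (1) + (1) + (1) + (1)] = 5/5 = 1.
(Exp terms are combined using exp(i*s)*conj(exp(i*t)) = exp(i*(s-t)), and sums of them are collapsed using the identity that for every m > 1 the m distinct m-th roots of unity sum to 0, e.g. 1 + exp(2*I*pi/3) + exp(-2*I*pi/3) = 0.)
A character is irreducible iff <chi, chi> = 1, so this representation is irreducible.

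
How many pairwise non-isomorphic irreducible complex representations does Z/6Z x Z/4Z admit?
24

Argument: The number of irreducible complex representations of a finite group equals its number of conjugacy classes. Z/6Z x Z/4Z is abelian of order 24, so every element is its own conjugacy class: 24 classes, so Z/6Z x Z/4Z (order 24) has exactly 24 irreducible complex representations.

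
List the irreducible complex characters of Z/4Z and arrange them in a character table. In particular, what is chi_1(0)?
Character table of Z/4Z (irreps indexed chi_0,...,chi_3 with chi_k(m) = zeta_4^(k*m), zeta_4 = exp(2*pi*i/4)):
  irrep \ class  {0} (size 1)  {1} (size 1)  {2} (size 1)  {3} (size 1)
  chi_0          1             1             1             1           
  chi_1          1             I             -1            -I          
  chi_2          1             -1            1             -1          
  chi_3          1             -I            -1            I           

Spot check: chi_1(0) = zeta_4^(1*0) = zeta_4^0 = 1.

Explanation: Z/4Z is abelian, so all 4 irreducible complex representations are 1-dimensional. They are given by chi_k(m) = zeta_4^(k*m) for k = 0,...,3. Row orthogonality: sum_m chi_k(m) conj(chi_l(m)) = 4 * [k = l].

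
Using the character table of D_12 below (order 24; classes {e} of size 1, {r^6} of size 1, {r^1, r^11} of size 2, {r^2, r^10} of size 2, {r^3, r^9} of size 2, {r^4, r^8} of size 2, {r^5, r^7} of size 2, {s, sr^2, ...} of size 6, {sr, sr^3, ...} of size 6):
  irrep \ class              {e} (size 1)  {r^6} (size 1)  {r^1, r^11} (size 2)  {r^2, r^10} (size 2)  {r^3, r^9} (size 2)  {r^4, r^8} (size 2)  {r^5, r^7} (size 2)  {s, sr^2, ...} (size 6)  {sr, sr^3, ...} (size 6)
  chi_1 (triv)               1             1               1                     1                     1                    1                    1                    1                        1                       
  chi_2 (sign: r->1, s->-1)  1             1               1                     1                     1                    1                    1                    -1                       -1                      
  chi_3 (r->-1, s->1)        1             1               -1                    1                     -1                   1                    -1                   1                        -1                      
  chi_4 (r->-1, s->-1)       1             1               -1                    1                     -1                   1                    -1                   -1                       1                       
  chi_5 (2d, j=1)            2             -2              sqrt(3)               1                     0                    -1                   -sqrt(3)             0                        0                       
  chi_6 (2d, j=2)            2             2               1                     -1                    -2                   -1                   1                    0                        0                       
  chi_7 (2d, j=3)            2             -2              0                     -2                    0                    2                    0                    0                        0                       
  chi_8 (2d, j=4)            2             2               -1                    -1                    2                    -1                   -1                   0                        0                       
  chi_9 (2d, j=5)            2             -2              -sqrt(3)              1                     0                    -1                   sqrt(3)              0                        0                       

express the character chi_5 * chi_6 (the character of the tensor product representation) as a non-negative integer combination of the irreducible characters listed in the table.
chi_5 tensor chi_6 = chi_5 + chi_7 (all other irreducibles have multiplicity 0).

Justification: The character of a tensor product is the pointwise product (chi_5 * chi_6)(C) = chi_5(C) * chi_6(C):
  {e}: (2)*(2), {r^6}: (-2)*(2), {r^1, r^11}: (sqrt(3))*(1), {r^2, r^10}: (1)*(-1), {r^3, r^9}: (0)*(-2), {r^4, r^8}: (-1)*(-1), {r^5, r^7}: (-sqrt(3))*(1), {s, sr^2, ...}: (0)*(0), {sr, sr^3, ...}: (0)*(0)
so (chi_5 * chi_6) takes values
  {e} -> 4, {r^6} -> -4, {r^1, r^11} -> sqrt(3), {r^2, r^10} -> -1, {r^3, r^9} -> 0, {r^4, r^8} -> 1, {r^5, r^7} -> -sqrt(3), {s, sr^2, ...} -> 0, {sr, sr^3, ...} -> 0.
Now take the inner product of this character with each irreducible chi from the table, <chi_5*chi_6, chi> = (1/24) sum_C |C| (chi_5*chi_6)(C) conj(chi(C)):
  <chi_5*chi_6, chi_1> = (1/24)[1*(4)*conj(1) + 1*(-4)*conj(1) + 2*(sqrt(3))*conj(1) + 2*(-1)*conj(1) + 2*(0)*conj(1) + 2*(1)*conj(1) + 2*(-sqrt(3))*conj(1) + 6*(0)*conj(1) + 6*(0)*conj(1)]
      = (1/24)[(4) + (-4) + (2*sqrt(3)) + (-2) + (0) + (2) + (-2*sqrt(3)) + (0) + (0)] = 0/24 = 0
  <chi_5*chi_6, chi_2> = (1/24)[1*(4)*conj(1) + 1*(-4)*conj(1) + 2*(sqrt(3))*conj(1) + 2*(-1)*conj(1) + 2*(0)*conj(1) + 2*(1)*conj(1) + 2*(-sqrt(3))*conj(1) + 6*(0)*conj(-1) + 6*(0)*conj(-1)]
      = (1/24)[(4) + (-4) + (2*sqrt(3)) + (-2) + (0) + (2) + (-2*sqrt(3)) + (0) + (0)] = 0/24 = 0
  <chi_5*chi_6, chi_3> = (1/24)[1*(4)*conj(1) + 1*(-4)*conj(1) + 2*(sqrt(3))*conj(-1) + 2*(-1)*conj(1) + 2*(0)*conj(-1) + 2*(1)*conj(1) + 2*(-sqrt(3))*conj(-1) + 6*(0)*conj(1) + 6*(0)*conj(-1)]
      = (1/24)[(4) + (-4) + (-2*sqrt(3)) + (-2) + (0) + (2) + (2*sqrt(3)) + (0) + (0)] = 0/24 = 0
  <chi_5*chi_6, chi_4> = (1/24)[1*(4)*conj(1) + 1*(-4)*conj(1) + 2*(sqrt(3))*conj(-1) + 2*(-1)*conj(1) + 2*(0)*conj(-1) + 2*(1)*conj(1) + 2*(-sqrt(3))*conj(-1) + 6*(0)*conj(-1) + 6*(0)*conj(1)]
      = (1/24)[(4) + (-4) + (-2*sqrt(3)) + (-2) + (0) + (2) + (2*sqrt(3)) + (0) + (0)] = 0/24 = 0
  <chi_5*chi_6, chi_5> = (1/24)[1*(4)*conj(2) + 1*(-4)*conj(-2) + 2*(sqrt(3))*conj(sqrt(3)) + 2*(-1)*conj(1) + 2*(0)*conj(0) + 2*(1)*conj(-1) + 2*(-sqrt(3))*conj(-sqrt(3)) + 6*(0)*conj(0) + 6*(0)*conj(0)]
      = (1/24)[(8) + (8) + (6) + (-2) + (0) + (-2) + (6) + (0) + (0)] = 24/24 = 1
  <chi_5*chi_6, chi_6> = (1/24)[1*(4)*conj(2) + 1*(-4)*conj(2) + 2*(sqrt(3))*conj(1) + 2*(-1)*conj(-1) + 2*(0)*conj(-2) + 2*(1)*conj(-1) + 2*(-sqrt(3))*conj(1) + 6*(0)*conj(0) + 6*(0)*conj(0)]
      = (1/24)[(8) + (-8) + (2*sqrt(3)) + (2) + (0) + (-2) + (-2*sqrt(3)) + (0) + (0)] = 0/24 = 0
  <chi_5*chi_6, chi_7> = (1/24)[1*(4)*conj(2) + 1*(-4)*conj(-2) + 2*(sqrt(3))*conj(0) + 2*(-1)*conj(-2) + 2*(0)*conj(0) + 2*(1)*conj(2) + 2*(-sqrt(3))*conj(0) + 6*(0)*conj(0) + 6*(0)*conj(0)]
      = (1/24)[(8) + (8) + (0) + (4) + (0) + (4) + (0) + (0) + (0)] = 24/24 = 1
  <chi_5*chi_6, chi_8> = (1/24)[1*(4)*conj(2) + 1*(-4)*conj(2) + 2*(sqrt(3))*conj(-1) + 2*(-1)*conj(-1) + 2*(0)*conj(2) + 2*(1)*conj(-1) + 2*(-sqrt(3))*conj(-1) + 6*(0)*conj(0) + 6*(0)*conj(0)]
      = (1/24)[(8) + (-8) + (-2*sqrt(3)) + (2) + (0) + (-2) + (2*sqrt(3)) + (0) + (0)] = 0/24 = 0
  <chi_5*chi_6, chi_9> = (1/24)[1*(4)*conj(2) + 1*(-4)*conj(-2) + 2*(sqrt(3))*conj(-sqrt(3)) + 2*(-1)*conj(1) + 2*(0)*conj(0) + 2*(1)*conj(-1) + 2*(-sqrt(3))*conj(sqrt(3)) + 6*(0)*conj(0) + 6*(0)*conj(0)]
      = (1/24)[(8) + (8) + (-6) + (-2) + (0) + (-2) + (-6) + (0) + (0)] = 0/24 = 0
Hence the multiplicities are chi_5: 1, chi_7: 1. Dimension check: dim(chi_5)*dim(chi_6) = 2*2 = 4 and sum (mult * dim) = 1*2 + 1*2 = 4.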